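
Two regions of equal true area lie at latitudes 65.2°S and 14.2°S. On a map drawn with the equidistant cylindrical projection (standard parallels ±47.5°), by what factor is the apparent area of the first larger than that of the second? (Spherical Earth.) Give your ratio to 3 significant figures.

In the equirectangular projection with standard parallel φ₀ = 47.5° (x = Rλ cos φ₀, y = Rφ), meridians are true-scale (h = 1) and the parallel scale is k = cos φ₀ / cos φ.
Areal scale at 65.2°: h·k = 1.000 × 1.611 = 1.611.
Areal scale at 14.2°: h·k = 1.000 × 0.6969 = 0.6969.
Ratio = 1.611/0.6969 ≈ 2.31.

2.31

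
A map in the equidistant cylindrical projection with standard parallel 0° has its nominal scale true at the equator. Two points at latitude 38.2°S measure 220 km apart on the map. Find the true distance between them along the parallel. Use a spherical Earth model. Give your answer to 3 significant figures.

In the plate carrée (x = Rλ, y = Rφ), meridians are true-scale (h = 1) and parallels are stretched by k = sec φ.
Along the parallel at 38.2°, map distances are exaggerated by k = sec 38.2° = 1.272.
True distance = 220 / 1.272 = 220 × cos 38.2° ≈ 173 km.

173 km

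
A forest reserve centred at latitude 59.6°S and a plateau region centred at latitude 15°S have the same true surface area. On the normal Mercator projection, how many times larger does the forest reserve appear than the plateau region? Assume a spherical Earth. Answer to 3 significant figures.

Mercator is conformal with k = sec φ, so areal scale = k² = sec²φ.
At 59.6°: sec²(59.6°) = 1/0.5060² = 3.905.
At 15°: sec²(15°) = 1/0.9659² = 1.072.
Ratio = 3.905/1.072 = cos²(15°)/cos²(59.6°) ≈ 3.64.

3.64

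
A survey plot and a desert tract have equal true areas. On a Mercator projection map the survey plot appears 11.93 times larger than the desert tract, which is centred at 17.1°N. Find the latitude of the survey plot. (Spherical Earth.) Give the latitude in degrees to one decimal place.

73.9°

Mercator areal scale is sec²φ, so apparent-area ratio = sec²φ₁ / sec²φ₂ = cos²φ₂ / cos²φ₁.
cos²φ₂ / cos²φ₁ = 11.93  ⇒  cos φ₁ = cos 17.1° / √11.93 = 0.9558/3.454 = 0.2767.
φ₁ = arccos(0.2767) ≈ 73.9°.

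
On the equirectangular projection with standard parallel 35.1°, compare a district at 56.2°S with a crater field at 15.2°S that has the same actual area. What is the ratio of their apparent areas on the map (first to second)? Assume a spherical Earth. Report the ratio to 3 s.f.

The equidistant cylindrical projection with φ₀ = 35.1° has h = 1 (meridians true) and k = cos φ₀ / cos φ along parallels.
Areal scale at 56.2°: h·k = 1.000 × 1.471 = 1.471.
Areal scale at 15.2°: h·k = 1.000 × 0.8478 = 0.8478.
Ratio = 1.471/0.8478 ≈ 1.73.

1.73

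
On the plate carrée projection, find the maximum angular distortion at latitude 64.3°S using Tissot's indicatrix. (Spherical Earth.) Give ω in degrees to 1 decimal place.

Plate carrée maps x = Rλ, y = Rφ. The meridian scale is h = 1 and the parallel scale is k = 1/cos φ = sec φ.
At 64.3°: h = 1.000, k = 2.306; principal scales a = 2.306, b = 1.000.
sin(ω/2) = (a − b)/(a + b) = 1.306/3.306 = 0.3950, so ω = 2 arcsin(0.3950) ≈ 46.5°.

46.5°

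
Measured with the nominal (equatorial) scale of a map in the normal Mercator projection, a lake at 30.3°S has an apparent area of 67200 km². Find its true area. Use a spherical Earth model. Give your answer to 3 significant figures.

Mercator is conformal, so the point scale is isotropic: h = k = sec φ = 1/cos φ.
Areal scale = k² = sec²φ = 1/cos²(30.3°) = 1/0.8634² = 1.341.
True area = apparent / (areal scale) = 67200 / 1.341 ≈ 50100 km².

50100 km²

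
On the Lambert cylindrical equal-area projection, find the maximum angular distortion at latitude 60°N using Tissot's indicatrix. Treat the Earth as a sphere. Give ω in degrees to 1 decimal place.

The Lambert cylindrical equal-area projection is the cylindrical equal-area projection with its standard parallel at the equator (φ₀ = 0). A cylindrical equal-area projection with standard parallel φ₀ has meridian scale h = cos φ / cos φ₀ and parallel scale k = cos φ₀ / cos φ (so areas are preserved, h·k = 1).
At 60°: h = 0.5000, k = 2.000; principal scales a = 2.000, b = 0.5000.
sin(ω/2) = (a − b)/(a + b) = 1.500/2.500 = 0.6000, so ω = 2 arcsin(0.6000) ≈ 73.7°.

73.7°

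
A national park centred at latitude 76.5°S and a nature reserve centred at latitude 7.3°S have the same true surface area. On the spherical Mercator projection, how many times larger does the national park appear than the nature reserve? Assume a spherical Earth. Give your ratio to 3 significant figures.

18.1

Mercator is conformal with k = sec φ, so areal scale = k² = sec²φ.
At 76.5°: sec²(76.5°) = 1/0.2334² = 18.35.
At 7.3°: sec²(7.3°) = 1/0.9919² = 1.016.
Ratio = 18.35/1.016 = cos²(7.3°)/cos²(76.5°) ≈ 18.1.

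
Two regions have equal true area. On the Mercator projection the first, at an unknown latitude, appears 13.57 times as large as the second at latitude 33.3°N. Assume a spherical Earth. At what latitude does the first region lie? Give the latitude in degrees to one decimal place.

76.9°

Mercator areal scale is sec²φ, so apparent-area ratio = sec²φ₁ / sec²φ₂ = cos²φ₂ / cos²φ₁.
cos²φ₂ / cos²φ₁ = 13.57  ⇒  cos φ₁ = cos 33.3° / √13.57 = 0.8358/3.684 = 0.2269.
φ₁ = arccos(0.2269) ≈ 76.9°.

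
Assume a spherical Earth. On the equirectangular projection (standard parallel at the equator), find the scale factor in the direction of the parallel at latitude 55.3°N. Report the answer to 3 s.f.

1.76

Plate carrée maps x = Rλ, y = Rφ. The meridian scale is h = 1 and the parallel scale is k = 1/cos φ = sec φ.
k = 1/cos 55.3° = 1/0.5693 = 1.757.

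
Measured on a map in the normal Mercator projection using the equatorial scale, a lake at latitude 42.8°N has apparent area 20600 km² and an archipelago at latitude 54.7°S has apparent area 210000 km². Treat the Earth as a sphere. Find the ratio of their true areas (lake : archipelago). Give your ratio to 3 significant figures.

On Mercator the areal scale is sec²φ, so true area = apparent × cos²φ.
True area of lake: 20600 × cos²(42.8°) = 20600 × 0.5384 = 11090 km².
True area of archipelago: 210000 × cos²(54.7°) = 210000 × 0.3339 = 70120 km².
Ratio = 11090 / 70120 ≈ 0.158.

0.158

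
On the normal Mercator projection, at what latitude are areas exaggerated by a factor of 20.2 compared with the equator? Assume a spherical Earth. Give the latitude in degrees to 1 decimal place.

Mercator areal scale is sec²φ.
sec²φ = 20.2  ⇒  cos²φ = 0.04950  ⇒  cos φ = 0.2225.
φ = arccos(0.2225) ≈ 77.1°.

77.1°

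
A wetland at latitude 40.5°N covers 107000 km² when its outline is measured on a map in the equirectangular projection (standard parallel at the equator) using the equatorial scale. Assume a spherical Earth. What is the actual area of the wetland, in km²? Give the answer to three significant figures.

Plate carrée maps x = Rλ, y = Rφ. The meridian scale is h = 1 and the parallel scale is k = 1/cos φ = sec φ.
Areal scale = h·k = 1 × sec φ; at 40.5°, h = 1.000, k = 1.315, so h·k = 1.315.
True area = apparent / (areal scale) = 107000 / 1.315 ≈ 81400 km².

81400 km²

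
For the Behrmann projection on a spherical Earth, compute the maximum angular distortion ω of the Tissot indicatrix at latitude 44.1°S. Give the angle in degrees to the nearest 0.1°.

21.3°

Behrmann is a cylindrical equal-area projection with standard parallels at ±30°. For cylindrical equal-area with standard parallel φ₀, h = cos φ / cos φ₀ and k = cos φ₀ / cos φ, so h·k = 1.
At 44.1°: h = 0.8292, k = 1.206; principal scales a = 1.206, b = 0.8292.
sin(ω/2) = (a − b)/(a + b) = 0.3767/2.035 = 0.1851, so ω = 2 arcsin(0.1851) ≈ 21.3°.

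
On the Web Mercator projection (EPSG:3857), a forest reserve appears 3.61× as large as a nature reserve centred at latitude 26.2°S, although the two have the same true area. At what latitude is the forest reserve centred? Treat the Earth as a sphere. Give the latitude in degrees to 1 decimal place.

61.8°

On Mercator, (apparent₁)/(apparent₂) = sec²φ₁ / sec²φ₂ when true areas are equal.
cos²φ₂ / cos²φ₁ = 3.61  ⇒  cos φ₁ = cos 26.2° / √3.61 = 0.8973/1.900 = 0.4722.
φ₁ = arccos(0.4722) ≈ 61.8°.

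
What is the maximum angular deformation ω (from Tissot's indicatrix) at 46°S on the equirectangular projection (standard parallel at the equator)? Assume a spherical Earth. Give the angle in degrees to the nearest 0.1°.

20.8°

In the plate carrée (x = Rλ, y = Rφ), meridians are true-scale (h = 1) and parallels are stretched by k = sec φ.
At 46°: h = 1.000, k = 1.440; principal scales a = 1.440, b = 1.000.
sin(ω/2) = (a − b)/(a + b) = 0.4396/2.440 = 0.1802, so ω = 2 arcsin(0.1802) ≈ 20.8°.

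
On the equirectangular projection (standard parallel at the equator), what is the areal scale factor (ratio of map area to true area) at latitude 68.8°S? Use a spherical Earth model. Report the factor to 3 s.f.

2.77

For the equirectangular projection with φ₀ = 0 (plate carrée), h = 1 along meridians and k = sec φ along parallels.
Areal scale = h·k = 1 × sec φ; at 68.8°, h = 1.000, k = 2.765, so h·k = 2.765.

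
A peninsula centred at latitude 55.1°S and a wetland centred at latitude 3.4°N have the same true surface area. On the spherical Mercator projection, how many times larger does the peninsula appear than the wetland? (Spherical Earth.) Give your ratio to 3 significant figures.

Mercator areal scale is sec²φ.
At 55.1°: sec²(55.1°) = 1/0.5721² = 3.055.
At 3.4°: sec²(3.4°) = 1/0.9982² = 1.004.
Ratio = 3.055/1.004 = cos²(3.4°)/cos²(55.1°) ≈ 3.04.

3.04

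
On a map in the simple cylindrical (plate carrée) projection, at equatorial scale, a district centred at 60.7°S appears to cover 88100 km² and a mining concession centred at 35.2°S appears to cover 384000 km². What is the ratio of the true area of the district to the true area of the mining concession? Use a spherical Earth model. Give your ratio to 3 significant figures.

On the plate carrée, areal scale = h·k = 1 × sec φ, so true area = apparent × cos φ.
True area of district: 88100 × cos(60.7°) = 88100 × 0.4894 = 43110 km².
True area of mining concession: 384000 × cos(35.2°) = 384000 × 0.8171 = 313800 km².
Ratio = 43110 / 313800 ≈ 0.137.

0.137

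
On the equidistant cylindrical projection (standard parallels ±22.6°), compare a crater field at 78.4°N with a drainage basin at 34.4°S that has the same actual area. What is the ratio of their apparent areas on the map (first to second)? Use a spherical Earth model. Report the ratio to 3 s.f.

In the equirectangular projection with standard parallel φ₀ = 22.6° (x = Rλ cos φ₀, y = Rφ), meridians are true-scale (h = 1) and the parallel scale is k = cos φ₀ / cos φ.
Areal scale at 78.4°: h·k = 1.000 × 4.591 = 4.591.
Areal scale at 34.4°: h·k = 1.000 × 1.119 = 1.119.
Ratio = 4.591/1.119 ≈ 4.10.

4.10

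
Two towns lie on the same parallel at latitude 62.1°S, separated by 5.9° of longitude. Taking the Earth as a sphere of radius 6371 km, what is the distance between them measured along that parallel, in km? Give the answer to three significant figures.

Arc length along a parallel = R cos φ · Δλ (with Δλ in radians).
= 6371 × cos 62.1° × (5.9° × π/180) = 6371 × 0.4679 × 0.1030 ≈ 307 km.

307 km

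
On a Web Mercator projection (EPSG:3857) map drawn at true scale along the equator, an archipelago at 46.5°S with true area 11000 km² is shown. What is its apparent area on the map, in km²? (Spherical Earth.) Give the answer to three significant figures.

23200 km²

Mercator is conformal, so the point scale is isotropic: h = k = sec φ = 1/cos φ.
Areal scale = k² = sec²φ = 1/cos²(46.5°) = 1/0.6884² = 2.110.
Apparent area = 11000 × 2.110 ≈ 23200 km².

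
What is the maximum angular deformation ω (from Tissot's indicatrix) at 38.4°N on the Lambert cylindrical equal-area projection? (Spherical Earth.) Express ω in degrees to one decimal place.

The Lambert cylindrical equal-area projection is the cylindrical equal-area projection with its standard parallel at the equator (φ₀ = 0). A cylindrical equal-area projection with standard parallel φ₀ has meridian scale h = cos φ / cos φ₀ and parallel scale k = cos φ₀ / cos φ (so areas are preserved, h·k = 1).
At 38.4°: h = 0.7837, k = 1.276; principal scales a = 1.276, b = 0.7837.
sin(ω/2) = (a − b)/(a + b) = 0.4923/2.060 = 0.2390, so ω = 2 arcsin(0.2390) ≈ 27.7°.

27.7°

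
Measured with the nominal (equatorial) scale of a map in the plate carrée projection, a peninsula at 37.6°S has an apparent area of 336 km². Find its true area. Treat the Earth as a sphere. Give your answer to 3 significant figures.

In the plate carrée (x = Rλ, y = Rφ), meridians are true-scale (h = 1) and parallels are stretched by k = sec φ.
Areal scale = h·k = 1 × sec φ; at 37.6°, h = 1.000, k = 1.262, so h·k = 1.262.
True area = apparent / (areal scale) = 336 / 1.262 ≈ 266 km².

266 km²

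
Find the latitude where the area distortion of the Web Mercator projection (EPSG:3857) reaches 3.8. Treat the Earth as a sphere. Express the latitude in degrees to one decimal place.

Mercator areal scale is sec²φ.
sec²φ = 3.8  ⇒  cos²φ = 0.2632  ⇒  cos φ = 0.5130.
φ = arccos(0.5130) ≈ 59.1°.

59.1°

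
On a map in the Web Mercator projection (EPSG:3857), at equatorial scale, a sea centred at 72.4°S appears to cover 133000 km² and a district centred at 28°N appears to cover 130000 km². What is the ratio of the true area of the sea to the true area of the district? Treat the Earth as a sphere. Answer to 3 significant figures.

Mercator's areal exaggeration is sec²φ; hence true area = (apparent area) · cos²φ.
True area of sea: 133000 × cos²(72.4°) = 133000 × 0.09143 = 12160 km².
True area of district: 130000 × cos²(28°) = 130000 × 0.7796 = 101300 km².
Ratio = 12160 / 101300 ≈ 0.120.

0.120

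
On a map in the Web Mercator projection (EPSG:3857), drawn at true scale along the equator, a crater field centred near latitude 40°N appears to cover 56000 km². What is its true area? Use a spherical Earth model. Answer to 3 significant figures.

32900 km²

Mercator is conformal, so the point scale is isotropic: h = k = sec φ = 1/cos φ.
Areal scale = k² = sec²φ = 1/cos²(40°) = 1/0.7660² = 1.704.
True area = apparent / (areal scale) = 56000 / 1.704 ≈ 32900 km².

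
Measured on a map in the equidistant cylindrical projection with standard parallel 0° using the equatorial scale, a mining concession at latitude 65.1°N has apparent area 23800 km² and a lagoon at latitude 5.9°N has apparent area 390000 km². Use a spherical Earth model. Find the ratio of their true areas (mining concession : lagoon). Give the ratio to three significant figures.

0.0258

Plate carrée has h = 1 and k = sec φ, giving areal scale sec φ; true area = (apparent area) · cos φ.
True area of mining concession: 23800 × cos(65.1°) = 23800 × 0.4210 = 10020 km².
True area of lagoon: 390000 × cos(5.9°) = 390000 × 0.9947 = 387900 km².
Ratio = 10020 / 387900 ≈ 0.0258.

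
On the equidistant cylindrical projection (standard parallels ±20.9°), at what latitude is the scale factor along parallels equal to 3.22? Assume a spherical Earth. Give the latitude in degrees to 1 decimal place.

73.1°

The equidistant cylindrical projection with φ₀ = 20.9° has h = 1 (meridians true) and k = cos φ₀ / cos φ along parallels.
k = cos φ₀ / cos φ = 3.22  ⇒  cos φ = cos 20.9° / 3.22 = 0.2901.
φ = arccos(0.2901) ≈ 73.1°.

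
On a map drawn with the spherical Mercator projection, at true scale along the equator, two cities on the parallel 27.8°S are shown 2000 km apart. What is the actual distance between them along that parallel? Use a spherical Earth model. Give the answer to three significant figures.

1770 km

Mercator is conformal, so the point scale is isotropic: h = k = sec φ = 1/cos φ.
Along the parallel at 27.8°, map distances are exaggerated by k = sec 27.8° = 1.130.
True distance = 2000 / 1.130 = 2000 × cos 27.8° ≈ 1770 km.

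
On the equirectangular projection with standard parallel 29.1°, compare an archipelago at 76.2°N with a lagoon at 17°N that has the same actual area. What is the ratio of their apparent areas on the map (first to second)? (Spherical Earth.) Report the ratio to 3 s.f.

The equidistant cylindrical projection with φ₀ = 29.1° has h = 1 (meridians true) and k = cos φ₀ / cos φ along parallels.
Areal scale at 76.2°: h·k = 1.000 × 3.663 = 3.663.
Areal scale at 17°: h·k = 1.000 × 0.9137 = 0.9137.
Ratio = 3.663/0.9137 ≈ 4.01.

4.01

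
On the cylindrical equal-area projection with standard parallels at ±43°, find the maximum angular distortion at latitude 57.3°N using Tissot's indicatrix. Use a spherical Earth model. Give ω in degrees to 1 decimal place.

34.2°

A cylindrical equal-area projection with standard parallel φ₀ has meridian scale h = cos φ / cos φ₀ and parallel scale k = cos φ₀ / cos φ (so areas are preserved, h·k = 1).
At 57.3°: h = 0.7387, k = 1.354; principal scales a = 1.354, b = 0.7387.
sin(ω/2) = (a − b)/(a + b) = 0.6151/2.092 = 0.2939, so ω = 2 arcsin(0.2939) ≈ 34.2°.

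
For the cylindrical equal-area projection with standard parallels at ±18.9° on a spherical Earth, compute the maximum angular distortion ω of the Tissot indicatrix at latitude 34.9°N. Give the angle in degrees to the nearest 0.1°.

16.3°

A cylindrical equal-area projection with standard parallel φ₀ has meridian scale h = cos φ / cos φ₀ and parallel scale k = cos φ₀ / cos φ (so areas are preserved, h·k = 1).
At 34.9°: h = 0.8669, k = 1.154; principal scales a = 1.154, b = 0.8669.
sin(ω/2) = (a − b)/(a + b) = 0.2867/2.020 = 0.1419, so ω = 2 arcsin(0.1419) ≈ 16.3°.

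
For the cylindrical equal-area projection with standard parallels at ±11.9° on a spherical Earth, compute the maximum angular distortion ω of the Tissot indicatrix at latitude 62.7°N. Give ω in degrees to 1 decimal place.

Cylindrical equal-area (φ₀ = 11.9°): h = cos φ / cos 11.9° along meridians, k = cos 11.9° / cos φ along parallels; h·k = 1.
At 62.7°: h = 0.4687, k = 2.133; principal scales a = 2.133, b = 0.4687.
sin(ω/2) = (a − b)/(a + b) = 1.665/2.602 = 0.6397, so ω = 2 arcsin(0.6397) ≈ 79.5°.

79.5°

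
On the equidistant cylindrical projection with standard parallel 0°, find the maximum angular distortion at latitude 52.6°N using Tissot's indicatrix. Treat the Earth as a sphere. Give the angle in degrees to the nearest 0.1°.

28.3°

Plate carrée maps x = Rλ, y = Rφ. The meridian scale is h = 1 and the parallel scale is k = 1/cos φ = sec φ.
At 52.6°: h = 1.000, k = 1.646; principal scales a = 1.646, b = 1.000.
sin(ω/2) = (a − b)/(a + b) = 0.6464/2.646 = 0.2443, so ω = 2 arcsin(0.2443) ≈ 28.3°.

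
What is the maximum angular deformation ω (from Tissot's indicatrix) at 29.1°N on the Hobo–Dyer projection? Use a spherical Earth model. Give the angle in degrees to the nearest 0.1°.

11.0°

Hobo–Dyer is a cylindrical equal-area projection with standard parallels at ±37.5°. A cylindrical equal-area projection with standard parallel φ₀ has meridian scale h = cos φ / cos φ₀ and parallel scale k = cos φ₀ / cos φ (so areas are preserved, h·k = 1).
At 29.1°: h = 1.101, k = 0.9080; principal scales a = 1.101, b = 0.9080.
sin(ω/2) = (a − b)/(a + b) = 0.1934/2.009 = 0.09625, so ω = 2 arcsin(0.09625) ≈ 11.0°.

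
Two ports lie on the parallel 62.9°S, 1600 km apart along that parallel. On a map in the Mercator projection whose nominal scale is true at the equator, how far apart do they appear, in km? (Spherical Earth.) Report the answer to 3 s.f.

The Mercator projection is conformal; its linear scale factor is the same in every direction and equals sec φ = 1/cos φ.
Along the parallel, k = sec 62.9° = 1/0.4555 = 2.195.
Map distance = 1600 × 2.195 ≈ 3510 km.

3510 km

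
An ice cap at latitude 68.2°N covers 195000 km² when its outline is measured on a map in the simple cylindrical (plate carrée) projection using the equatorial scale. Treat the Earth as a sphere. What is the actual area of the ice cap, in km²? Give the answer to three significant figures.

Plate carrée maps x = Rλ, y = Rφ. The meridian scale is h = 1 and the parallel scale is k = 1/cos φ = sec φ.
Areal scale = h·k = 1 × sec φ; at 68.2°, h = 1.000, k = 2.693, so h·k = 2.693.
True area = apparent / (areal scale) = 195000 / 2.693 ≈ 72400 km².

72400 km²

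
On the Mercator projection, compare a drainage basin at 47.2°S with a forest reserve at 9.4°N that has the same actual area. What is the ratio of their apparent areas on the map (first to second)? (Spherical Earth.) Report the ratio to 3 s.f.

2.11

Mercator areal scale is sec²φ.
At 47.2°: sec²(47.2°) = 1/0.6794² = 2.166.
At 9.4°: sec²(9.4°) = 1/0.9866² = 1.027.
Ratio = 2.166/1.027 = cos²(9.4°)/cos²(47.2°) ≈ 2.11.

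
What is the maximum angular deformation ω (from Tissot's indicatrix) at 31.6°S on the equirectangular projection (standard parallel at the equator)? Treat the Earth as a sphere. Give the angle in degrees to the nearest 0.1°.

Plate carrée maps x = Rλ, y = Rφ. The meridian scale is h = 1 and the parallel scale is k = 1/cos φ = sec φ.
At 31.6°: h = 1.000, k = 1.174; principal scales a = 1.174, b = 1.000.
sin(ω/2) = (a − b)/(a + b) = 0.1741/2.174 = 0.08007, so ω = 2 arcsin(0.08007) ≈ 9.2°.

9.2°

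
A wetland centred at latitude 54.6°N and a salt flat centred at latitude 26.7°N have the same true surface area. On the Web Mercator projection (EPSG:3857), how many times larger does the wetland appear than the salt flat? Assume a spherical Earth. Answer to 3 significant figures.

2.38

On Mercator, area is exaggerated by sec²φ = 1/cos²φ.
At 54.6°: sec²(54.6°) = 1/0.5793² = 2.980.
At 26.7°: sec²(26.7°) = 1/0.8934² = 1.253.
Ratio = 2.980/1.253 = cos²(26.7°)/cos²(54.6°) ≈ 2.38.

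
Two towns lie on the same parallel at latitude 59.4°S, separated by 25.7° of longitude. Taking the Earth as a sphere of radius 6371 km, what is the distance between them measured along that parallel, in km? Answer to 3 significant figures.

1450 km

Arc length along a parallel = R cos φ · Δλ (with Δλ in radians).
= 6371 × cos 59.4° × (25.7° × π/180) = 6371 × 0.5090 × 0.4485 ≈ 1450 km.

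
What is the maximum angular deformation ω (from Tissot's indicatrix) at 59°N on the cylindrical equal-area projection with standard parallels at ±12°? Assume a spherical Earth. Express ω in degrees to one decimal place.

A cylindrical equal-area projection with standard parallel φ₀ has meridian scale h = cos φ / cos φ₀ and parallel scale k = cos φ₀ / cos φ (so areas are preserved, h·k = 1).
At 59°: h = 0.5265, k = 1.899; principal scales a = 1.899, b = 0.5265.
sin(ω/2) = (a − b)/(a + b) = 1.373/2.426 = 0.5659, so ω = 2 arcsin(0.5659) ≈ 68.9°.

68.9°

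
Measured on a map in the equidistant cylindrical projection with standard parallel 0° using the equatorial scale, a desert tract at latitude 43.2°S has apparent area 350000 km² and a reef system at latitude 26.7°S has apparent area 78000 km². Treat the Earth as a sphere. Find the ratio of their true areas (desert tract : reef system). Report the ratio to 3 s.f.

3.66

On the plate carrée, areal scale = h·k = 1 × sec φ, so true area = apparent × cos φ.
True area of desert tract: 350000 × cos(43.2°) = 350000 × 0.7290 = 255100 km².
True area of reef system: 78000 × cos(26.7°) = 78000 × 0.8934 = 69680 km².
Ratio = 255100 / 69680 ≈ 3.66.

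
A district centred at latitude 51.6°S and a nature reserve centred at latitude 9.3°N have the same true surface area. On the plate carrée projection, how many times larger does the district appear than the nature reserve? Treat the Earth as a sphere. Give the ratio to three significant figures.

1.59

In the plate carrée (x = Rλ, y = Rφ), meridians are true-scale (h = 1) and parallels are stretched by k = sec φ.
Areal scale at 51.6°: h·k = 1.000 × 1.610 = 1.610.
Areal scale at 9.3°: h·k = 1.000 × 1.013 = 1.013.
Ratio = 1.610/1.013 ≈ 1.59.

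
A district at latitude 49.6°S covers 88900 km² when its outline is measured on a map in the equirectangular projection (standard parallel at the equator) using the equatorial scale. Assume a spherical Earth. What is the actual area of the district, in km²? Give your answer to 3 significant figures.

For the equirectangular projection with φ₀ = 0 (plate carrée), h = 1 along meridians and k = sec φ along parallels.
Areal scale = h·k = 1 × sec φ; at 49.6°, h = 1.000, k = 1.543, so h·k = 1.543.
True area = apparent / (areal scale) = 88900 / 1.543 ≈ 57600 km².

57600 km²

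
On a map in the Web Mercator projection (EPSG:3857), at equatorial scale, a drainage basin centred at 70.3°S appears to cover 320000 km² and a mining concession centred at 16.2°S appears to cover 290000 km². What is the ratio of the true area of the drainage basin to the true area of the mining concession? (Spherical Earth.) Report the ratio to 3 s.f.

Since Mercator area scale is 1/cos²φ, the true area equals the apparent area multiplied by cos²φ.
True area of drainage basin: 320000 × cos²(70.3°) = 320000 × 0.1136 = 36360 km².
True area of mining concession: 290000 × cos²(16.2°) = 290000 × 0.9222 = 267400 km².
Ratio = 36360 / 267400 ≈ 0.136.

0.136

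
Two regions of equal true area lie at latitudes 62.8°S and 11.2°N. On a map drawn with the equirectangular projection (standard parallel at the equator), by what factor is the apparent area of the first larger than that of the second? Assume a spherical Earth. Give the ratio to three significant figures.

2.15

Plate carrée maps x = Rλ, y = Rφ. The meridian scale is h = 1 and the parallel scale is k = 1/cos φ = sec φ.
Areal scale at 62.8°: h·k = 1.000 × 2.188 = 2.188.
Areal scale at 11.2°: h·k = 1.000 × 1.019 = 1.019.
Ratio = 2.188/1.019 ≈ 2.15.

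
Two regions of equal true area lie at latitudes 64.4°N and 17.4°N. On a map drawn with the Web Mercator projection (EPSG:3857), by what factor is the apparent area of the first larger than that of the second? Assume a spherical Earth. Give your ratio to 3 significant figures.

4.88

Mercator areal scale is sec²φ.
At 64.4°: sec²(64.4°) = 1/0.4321² = 5.356.
At 17.4°: sec²(17.4°) = 1/0.9542² = 1.098.
Ratio = 5.356/1.098 = cos²(17.4°)/cos²(64.4°) ≈ 4.88.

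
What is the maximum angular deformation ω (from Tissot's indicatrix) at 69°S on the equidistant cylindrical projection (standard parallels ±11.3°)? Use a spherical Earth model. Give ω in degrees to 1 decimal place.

The equidistant cylindrical projection with φ₀ = 11.3° has h = 1 (meridians true) and k = cos φ₀ / cos φ along parallels.
At 69°: h = 1.000, k = 2.736; principal scales a = 2.736, b = 1.000.
sin(ω/2) = (a − b)/(a + b) = 1.736/3.736 = 0.4647, so ω = 2 arcsin(0.4647) ≈ 55.4°.

55.4°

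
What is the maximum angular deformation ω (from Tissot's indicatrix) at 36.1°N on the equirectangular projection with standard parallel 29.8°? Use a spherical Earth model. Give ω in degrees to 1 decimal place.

4.1°

With standard parallel φ₀ = 29.8°, the equirectangular projection gives x = Rλ cos φ₀, y = Rφ, so h = 1 and k = cos 29.8° / cos φ.
At 36.1°: h = 1.000, k = 1.074; principal scales a = 1.074, b = 1.000.
sin(ω/2) = (a − b)/(a + b) = 0.07398/2.074 = 0.03567, so ω = 2 arcsin(0.03567) ≈ 4.1°.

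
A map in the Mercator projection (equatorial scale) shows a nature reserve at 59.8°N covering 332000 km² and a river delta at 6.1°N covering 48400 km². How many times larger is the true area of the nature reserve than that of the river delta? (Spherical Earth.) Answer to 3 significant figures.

1.76

Since Mercator area scale is 1/cos²φ, the true area equals the apparent area multiplied by cos²φ.
True area of nature reserve: 332000 × cos²(59.8°) = 332000 × 0.2530 = 84010 km².
True area of river delta: 48400 × cos²(6.1°) = 48400 × 0.9887 = 47850 km².
Ratio = 84010 / 47850 ≈ 1.76.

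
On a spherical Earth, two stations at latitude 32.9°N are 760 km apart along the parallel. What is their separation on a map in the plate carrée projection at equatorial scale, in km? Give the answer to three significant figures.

905 km

In the plate carrée (x = Rλ, y = Rφ), meridians are true-scale (h = 1) and parallels are stretched by k = sec φ.
Along the parallel, k = sec 32.9° = 1/0.8396 = 1.191.
Map distance = 760 × 1.191 ≈ 905 km.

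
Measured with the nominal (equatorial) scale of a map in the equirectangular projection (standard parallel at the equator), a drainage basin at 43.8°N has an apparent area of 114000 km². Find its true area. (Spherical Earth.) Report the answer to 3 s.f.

For the equirectangular projection with φ₀ = 0 (plate carrée), h = 1 along meridians and k = sec φ along parallels.
Areal scale = h·k = 1 × sec φ; at 43.8°, h = 1.000, k = 1.386, so h·k = 1.386.
True area = apparent / (areal scale) = 114000 / 1.386 ≈ 82300 km².

82300 km²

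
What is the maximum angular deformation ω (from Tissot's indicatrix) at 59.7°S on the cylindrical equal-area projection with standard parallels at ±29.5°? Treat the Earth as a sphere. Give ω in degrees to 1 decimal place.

59.6°

Cylindrical equal-area (φ₀ = 29.5°): h = cos φ / cos 29.5° along meridians, k = cos 29.5° / cos φ along parallels; h·k = 1.
At 59.7°: h = 0.5797, k = 1.725; principal scales a = 1.725, b = 0.5797.
sin(ω/2) = (a − b)/(a + b) = 1.145/2.305 = 0.4970, so ω = 2 arcsin(0.4970) ≈ 59.6°.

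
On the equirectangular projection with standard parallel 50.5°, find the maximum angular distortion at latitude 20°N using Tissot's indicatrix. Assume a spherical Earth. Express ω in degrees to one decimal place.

In the equirectangular projection with standard parallel φ₀ = 50.5° (x = Rλ cos φ₀, y = Rφ), meridians are true-scale (h = 1) and the parallel scale is k = cos φ₀ / cos φ.
At 20°: h = 1.000, k = 0.6769; principal scales a = 1.000, b = 0.6769.
sin(ω/2) = (a − b)/(a + b) = 0.3231/1.677 = 0.1927, so ω = 2 arcsin(0.1927) ≈ 22.2°.

22.2°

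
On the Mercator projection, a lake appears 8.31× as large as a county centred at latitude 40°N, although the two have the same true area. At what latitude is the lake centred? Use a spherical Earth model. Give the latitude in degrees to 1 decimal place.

On Mercator, (apparent₁)/(apparent₂) = sec²φ₁ / sec²φ₂ when true areas are equal.
cos²φ₂ / cos²φ₁ = 8.31  ⇒  cos φ₁ = cos 40° / √8.31 = 0.7660/2.883 = 0.2657.
φ₁ = arccos(0.2657) ≈ 74.6°.

74.6°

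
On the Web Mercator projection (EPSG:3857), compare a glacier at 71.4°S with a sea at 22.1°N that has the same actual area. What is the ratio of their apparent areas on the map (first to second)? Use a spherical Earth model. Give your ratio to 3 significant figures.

On Mercator, area is exaggerated by sec²φ = 1/cos²φ.
At 71.4°: sec²(71.4°) = 1/0.3190² = 9.829.
At 22.1°: sec²(22.1°) = 1/0.9265² = 1.165.
Ratio = 9.829/1.165 = cos²(22.1°)/cos²(71.4°) ≈ 8.44.

8.44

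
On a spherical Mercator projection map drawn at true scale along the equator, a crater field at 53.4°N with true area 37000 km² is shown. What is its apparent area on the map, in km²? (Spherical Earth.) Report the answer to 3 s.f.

104000 km²

For Mercator, h = k = sec φ (a conformal cylindrical projection has a single point scale, 1/cos φ).
Areal scale = k² = sec²φ = 1/cos²(53.4°) = 1/0.5962² = 2.813.
Apparent area = 37000 × 2.813 ≈ 104000 km².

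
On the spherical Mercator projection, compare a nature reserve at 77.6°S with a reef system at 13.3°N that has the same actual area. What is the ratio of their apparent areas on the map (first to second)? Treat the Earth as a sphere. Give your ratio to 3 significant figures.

Mercator is conformal with k = sec φ, so areal scale = k² = sec²φ.
At 77.6°: sec²(77.6°) = 1/0.2147² = 21.69.
At 13.3°: sec²(13.3°) = 1/0.9732² = 1.056.
Ratio = 21.69/1.056 = cos²(13.3°)/cos²(77.6°) ≈ 20.5.

20.5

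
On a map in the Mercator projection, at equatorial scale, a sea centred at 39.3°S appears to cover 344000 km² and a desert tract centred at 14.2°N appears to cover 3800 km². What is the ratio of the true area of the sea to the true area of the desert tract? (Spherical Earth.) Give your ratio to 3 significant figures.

57.7

Mercator's areal exaggeration is sec²φ; hence true area = (apparent area) · cos²φ.
True area of sea: 344000 × cos²(39.3°) = 344000 × 0.5988 = 206000 km².
True area of desert tract: 3800 × cos²(14.2°) = 3800 × 0.9398 = 3571 km².
Ratio = 206000 / 3571 ≈ 57.7.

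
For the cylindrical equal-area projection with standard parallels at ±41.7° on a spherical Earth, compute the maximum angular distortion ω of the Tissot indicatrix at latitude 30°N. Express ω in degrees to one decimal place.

A cylindrical equal-area projection with standard parallel φ₀ has meridian scale h = cos φ / cos φ₀ and parallel scale k = cos φ₀ / cos φ (so areas are preserved, h·k = 1).
At 30°: h = 1.160, k = 0.8621; principal scales a = 1.160, b = 0.8621.
sin(ω/2) = (a − b)/(a + b) = 0.2978/2.022 = 0.1473, so ω = 2 arcsin(0.1473) ≈ 16.9°.

16.9°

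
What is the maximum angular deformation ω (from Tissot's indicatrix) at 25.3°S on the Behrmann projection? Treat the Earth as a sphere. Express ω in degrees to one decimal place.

The Behrmann projection is cylindrical equal-area with φ₀ = 30°. For cylindrical equal-area with standard parallel φ₀, h = cos φ / cos φ₀ and k = cos φ₀ / cos φ, so h·k = 1.
At 25.3°: h = 1.044, k = 0.9579; principal scales a = 1.044, b = 0.9579.
sin(ω/2) = (a − b)/(a + b) = 0.08604/2.002 = 0.04298, so ω = 2 arcsin(0.04298) ≈ 4.9°.

4.9°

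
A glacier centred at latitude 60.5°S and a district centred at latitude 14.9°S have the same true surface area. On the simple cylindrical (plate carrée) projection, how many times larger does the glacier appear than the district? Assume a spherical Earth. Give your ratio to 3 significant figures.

Plate carrée maps x = Rλ, y = Rφ. The meridian scale is h = 1 and the parallel scale is k = 1/cos φ = sec φ.
Areal scale at 60.5°: h·k = 1.000 × 2.031 = 2.031.
Areal scale at 14.9°: h·k = 1.000 × 1.035 = 1.035.
Ratio = 2.031/1.035 ≈ 1.96.

1.96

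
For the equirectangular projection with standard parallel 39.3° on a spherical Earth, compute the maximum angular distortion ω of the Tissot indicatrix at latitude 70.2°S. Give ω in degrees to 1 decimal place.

46.0°

The equidistant cylindrical projection with φ₀ = 39.3° has h = 1 (meridians true) and k = cos φ₀ / cos φ along parallels.
At 70.2°: h = 1.000, k = 2.284; principal scales a = 2.284, b = 1.000.
sin(ω/2) = (a − b)/(a + b) = 1.284/3.284 = 0.3911, so ω = 2 arcsin(0.3911) ≈ 46.0°.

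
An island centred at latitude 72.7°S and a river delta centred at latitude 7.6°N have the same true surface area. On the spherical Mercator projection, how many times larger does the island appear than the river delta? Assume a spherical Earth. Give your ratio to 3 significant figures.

Mercator is conformal with k = sec φ, so areal scale = k² = sec²φ.
At 72.7°: sec²(72.7°) = 1/0.2974² = 11.31.
At 7.6°: sec²(7.6°) = 1/0.9912² = 1.018.
Ratio = 11.31/1.018 = cos²(7.6°)/cos²(72.7°) ≈ 11.1.

11.1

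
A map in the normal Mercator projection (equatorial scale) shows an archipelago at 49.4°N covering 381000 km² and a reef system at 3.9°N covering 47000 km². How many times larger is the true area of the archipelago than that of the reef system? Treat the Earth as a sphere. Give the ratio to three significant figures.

On Mercator the areal scale is sec²φ, so true area = apparent × cos²φ.
True area of archipelago: 381000 × cos²(49.4°) = 381000 × 0.4235 = 161400 km².
True area of reef system: 47000 × cos²(3.9°) = 47000 × 0.9954 = 46780 km².
Ratio = 161400 / 46780 ≈ 3.45.

3.45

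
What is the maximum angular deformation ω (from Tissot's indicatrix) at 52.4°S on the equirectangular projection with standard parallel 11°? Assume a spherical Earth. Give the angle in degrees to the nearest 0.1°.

The equidistant cylindrical projection with φ₀ = 11° has h = 1 (meridians true) and k = cos φ₀ / cos φ along parallels.
At 52.4°: h = 1.000, k = 1.609; principal scales a = 1.609, b = 1.000.
sin(ω/2) = (a − b)/(a + b) = 0.6088/2.609 = 0.2334, so ω = 2 arcsin(0.2334) ≈ 27.0°.

27.0°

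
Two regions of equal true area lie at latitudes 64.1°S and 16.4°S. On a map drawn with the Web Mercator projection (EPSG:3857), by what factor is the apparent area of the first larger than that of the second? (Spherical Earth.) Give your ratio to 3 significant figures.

Mercator areal scale is sec²φ.
At 64.1°: sec²(64.1°) = 1/0.4368² = 5.241.
At 16.4°: sec²(16.4°) = 1/0.9593² = 1.087.
Ratio = 5.241/1.087 = cos²(16.4°)/cos²(64.1°) ≈ 4.82.

4.82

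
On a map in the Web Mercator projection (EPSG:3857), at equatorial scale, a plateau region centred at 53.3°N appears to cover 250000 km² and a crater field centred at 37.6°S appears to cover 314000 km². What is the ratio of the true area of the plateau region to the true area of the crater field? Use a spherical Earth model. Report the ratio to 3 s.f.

Mercator's areal exaggeration is sec²φ; hence true area = (apparent area) · cos²φ.
True area of plateau region: 250000 × cos²(53.3°) = 250000 × 0.3572 = 89290 km².
True area of crater field: 314000 × cos²(37.6°) = 314000 × 0.6277 = 197100 km².
Ratio = 89290 / 197100 ≈ 0.453.

0.453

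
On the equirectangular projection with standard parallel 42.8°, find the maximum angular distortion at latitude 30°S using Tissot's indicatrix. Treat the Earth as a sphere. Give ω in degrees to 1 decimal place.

The equidistant cylindrical projection with φ₀ = 42.8° has h = 1 (meridians true) and k = cos φ₀ / cos φ along parallels.
At 30°: h = 1.000, k = 0.8472; principal scales a = 1.000, b = 0.8472.
sin(ω/2) = (a − b)/(a + b) = 0.1528/1.847 = 0.08270, so ω = 2 arcsin(0.08270) ≈ 9.5°.

9.5°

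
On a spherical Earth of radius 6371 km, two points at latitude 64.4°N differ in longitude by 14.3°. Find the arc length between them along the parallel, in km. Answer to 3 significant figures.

687 km

Arc length along a parallel = R cos φ · Δλ (with Δλ in radians).
= 6371 × cos 64.4° × (14.3° × π/180) = 6371 × 0.4321 × 0.2496 ≈ 687 km.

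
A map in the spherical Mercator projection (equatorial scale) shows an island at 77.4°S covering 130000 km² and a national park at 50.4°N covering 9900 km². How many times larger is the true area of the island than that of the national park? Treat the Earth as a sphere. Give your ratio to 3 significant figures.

Mercator's areal exaggeration is sec²φ; hence true area = (apparent area) · cos²φ.
True area of island: 130000 × cos²(77.4°) = 130000 × 0.04759 = 6186 km².
True area of national park: 9900 × cos²(50.4°) = 9900 × 0.4063 = 4022 km².
Ratio = 6186 / 4022 ≈ 1.54.

1.54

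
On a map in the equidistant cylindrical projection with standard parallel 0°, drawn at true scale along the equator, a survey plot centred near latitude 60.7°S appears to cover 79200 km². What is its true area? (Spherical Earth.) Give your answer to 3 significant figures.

38800 km²

Plate carrée maps x = Rλ, y = Rφ. The meridian scale is h = 1 and the parallel scale is k = 1/cos φ = sec φ.
Areal scale = h·k = 1 × sec φ; at 60.7°, h = 1.000, k = 2.043, so h·k = 2.043.
True area = apparent / (areal scale) = 79200 / 2.043 ≈ 38800 km².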